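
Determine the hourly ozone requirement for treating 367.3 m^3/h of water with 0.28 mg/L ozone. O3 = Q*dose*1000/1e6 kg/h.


O3 demand (mg/h) = Q * dose * 1000 = 367.3 * 0.28 * 1000 = 102844 mg/h
Convert mg to kg: 102844 / 1e6 = 0.102844 kg/h

0.102844 kg/h


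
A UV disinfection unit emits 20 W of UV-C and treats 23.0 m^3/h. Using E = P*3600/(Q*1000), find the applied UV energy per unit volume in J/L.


Energy delivered per hour = 20 W * 3600 s = 72000 J/h
Volume treated per hour = 23.0 m^3/h * 1000 = 23000 L/h
dose = 72000 / 23000 = 3.13043 J/L

3.13043 J/L


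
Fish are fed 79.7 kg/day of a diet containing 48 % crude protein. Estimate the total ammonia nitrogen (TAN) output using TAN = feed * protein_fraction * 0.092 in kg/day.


Protein in feed = 79.7 * 48/100 = 38.256 kg/day
TAN = protein * 0.092 = 38.256 * 0.092 = 3.519552 kg/day

3.519552 kg/day


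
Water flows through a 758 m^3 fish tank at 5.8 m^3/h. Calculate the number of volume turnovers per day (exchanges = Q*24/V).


Daily flow volume = 5.8 m^3/h * 24 h = 139.2 m^3/day
Exchanges = daily flow / tank volume = 139.2 / 758 = 0.183641 exchanges/day

0.183641 exchanges/day


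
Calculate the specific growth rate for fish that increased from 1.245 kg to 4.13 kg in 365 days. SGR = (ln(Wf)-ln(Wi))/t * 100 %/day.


ln(W_f) = ln(4.13) = 1.4182774
ln(W_i) = ln(1.245) = 0.21913553
ln(W_f) - ln(W_i) = 1.4182774 - 0.21913553 = 1.1991419
SGR = 1.1991419 / 365 * 100 = 0.328532 %/day

0.328532 %/day


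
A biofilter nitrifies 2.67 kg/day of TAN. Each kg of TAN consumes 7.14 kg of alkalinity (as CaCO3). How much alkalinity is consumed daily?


Alkalinity factor: 7.14 kg CaCO3 consumed per kg TAN nitrified
alk = 2.67 kg TAN * 7.14 = 19.0638 kg CaCO3/day

19.0638 kg CaCO3/day


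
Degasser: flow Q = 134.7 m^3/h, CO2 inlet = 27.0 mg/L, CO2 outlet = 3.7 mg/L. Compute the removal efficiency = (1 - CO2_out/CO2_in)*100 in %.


CO2_out / CO2_in = 3.7 / 27.0 = 0.13703704
Fraction remaining = 0.13703704
efficiency = (1 - 0.13703704) * 100 = 86.2963 %

86.2963 %


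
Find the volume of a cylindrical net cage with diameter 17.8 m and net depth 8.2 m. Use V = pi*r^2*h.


r = d/2 = 17.8/2 = 8.9 m
Base area = pi*r^2 = pi*8.9^2 = 248.84555 m^2
Volume = 248.84555 * 8.2 = 2040.53 m^3

2040.53 m^3


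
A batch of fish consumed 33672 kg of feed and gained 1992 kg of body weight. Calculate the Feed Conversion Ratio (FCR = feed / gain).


FCR = feed consumed / weight gained
FCR = 33672 kg / 1992 kg = 16.9036

16.9036


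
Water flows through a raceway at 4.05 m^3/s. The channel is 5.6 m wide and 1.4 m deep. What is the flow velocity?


Cross-sectional area = W * d = 5.6 * 1.4 = 7.84 m^2
Velocity = Q / A = 4.05 / 7.84 = 0.516582 m/s

0.516582 m/s


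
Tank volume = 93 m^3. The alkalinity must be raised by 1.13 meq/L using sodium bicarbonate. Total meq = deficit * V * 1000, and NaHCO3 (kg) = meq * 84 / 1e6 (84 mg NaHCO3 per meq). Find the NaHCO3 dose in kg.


Tank volume in L = 93 m^3 * 1000 = 93000 L
Total meq required = 1.13 meq/L * 93000 L = 105090 meq
NaHCO3 mass = 105090 meq * 84 mg/meq / 1e6 = 8.82756 kg

8.82756 kg


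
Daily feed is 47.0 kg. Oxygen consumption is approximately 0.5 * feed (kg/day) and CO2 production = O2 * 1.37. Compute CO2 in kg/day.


O2 = 47.0 * 0.5 = 23.5
CO2 = 23.5 * 1.37 = 32.195

32.195 kg/day


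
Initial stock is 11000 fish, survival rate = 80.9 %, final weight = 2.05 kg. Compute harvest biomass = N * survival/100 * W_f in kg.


Survivors = 11000 * 80.9/100 = 8899 fish
Harvest biomass = survivors * W_f = 8899 * 2.05 = 18242.95 kg

18242.95 kg


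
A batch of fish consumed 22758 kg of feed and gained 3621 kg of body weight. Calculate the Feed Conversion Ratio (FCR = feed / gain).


FCR = feed consumed / weight gained
FCR = 22758 kg / 3621 kg = 6.285

6.285


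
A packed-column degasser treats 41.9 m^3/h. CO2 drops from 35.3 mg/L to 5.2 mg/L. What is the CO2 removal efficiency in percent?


CO2_out / CO2_in = 5.2 / 35.3 = 0.14730878
Fraction remaining = 0.14730878
efficiency = (1 - 0.14730878) * 100 = 85.2691 %

85.2691 %


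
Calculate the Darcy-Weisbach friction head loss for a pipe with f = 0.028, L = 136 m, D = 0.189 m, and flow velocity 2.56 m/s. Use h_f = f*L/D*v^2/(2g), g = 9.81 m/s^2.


v^2 = 2.56^2 = 6.5536 m^2/s^2
L/D = 136/0.189 = 719.57672
h_f = f*(L/D)*v^2/(2g) = 0.028 * 719.57672 * 6.5536 / 19.62 = 6.73002 m

6.73002 m


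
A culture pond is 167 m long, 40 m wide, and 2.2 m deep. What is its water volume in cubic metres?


Base area = L * W = 167 * 40 = 6680 m^2
Volume = area * depth = 6680 * 2.2 = 14696 m^3

14696 m^3


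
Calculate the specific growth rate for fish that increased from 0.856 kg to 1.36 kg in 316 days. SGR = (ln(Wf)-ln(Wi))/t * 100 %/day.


ln(W_f) = ln(1.36) = 0.3074847
ln(W_i) = ln(0.856) = -0.1554849
ln(W_f) - ln(W_i) = 0.3074847 - -0.1554849 = 0.4629696
SGR = 0.4629696 / 316 * 100 = 0.146509 %/day

0.146509 %/day


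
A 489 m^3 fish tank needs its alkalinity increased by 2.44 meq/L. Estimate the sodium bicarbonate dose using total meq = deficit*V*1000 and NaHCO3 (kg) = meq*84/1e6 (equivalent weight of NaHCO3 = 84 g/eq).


Tank volume in L = 489 m^3 * 1000 = 489000 L
Total meq required = 2.44 meq/L * 489000 L = 1193160 meq
NaHCO3 mass = 1193160 meq * 84 mg/meq / 1e6 = 100.225 kg

100.225 kg


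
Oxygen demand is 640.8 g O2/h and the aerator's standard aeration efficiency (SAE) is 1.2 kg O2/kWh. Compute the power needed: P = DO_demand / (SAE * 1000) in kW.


SAE in g O2/kWh = 1.2 * 1000 = 1200 g/kWh
P = DO_demand / SAE_g = 640.8 / 1200 = 0.534 kW

0.534 kW


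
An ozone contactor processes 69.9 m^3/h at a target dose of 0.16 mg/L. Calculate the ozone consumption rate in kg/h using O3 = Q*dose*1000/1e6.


O3 demand (mg/h) = Q * dose * 1000 = 69.9 * 0.16 * 1000 = 11184 mg/h
Convert mg to kg: 11184 / 1e6 = 0.011184 kg/h

0.011184 kg/h


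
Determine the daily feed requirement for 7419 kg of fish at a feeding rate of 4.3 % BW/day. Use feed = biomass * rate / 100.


Feeding rate fraction = 4.3% / 100 = 0.043
Daily feed = 7419 kg * 0.043 = 319.017 kg/day

319.017 kg/day


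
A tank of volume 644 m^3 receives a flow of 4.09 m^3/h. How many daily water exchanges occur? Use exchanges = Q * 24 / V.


Daily flow volume = 4.09 m^3/h * 24 h = 98.16 m^3/day
Exchanges = daily flow / tank volume = 98.16 / 644 = 0.152422 exchanges/day

0.152422 exchanges/day


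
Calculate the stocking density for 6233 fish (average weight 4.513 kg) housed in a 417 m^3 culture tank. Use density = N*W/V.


Total biomass = 6233 fish * 4.513 kg = 28129.529 kg
Density = total biomass / volume = 28129.529 / 417 = 67.4569 kg/m^3

67.4569 kg/m^3


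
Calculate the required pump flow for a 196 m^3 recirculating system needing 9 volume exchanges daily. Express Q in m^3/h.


Daily recirculation volume = 196 m^3 * 9 = 1764 m^3/day
Flow rate Q = daily volume / 24 h = 1764 / 24 = 73.5 m^3/h

73.5 m^3/h


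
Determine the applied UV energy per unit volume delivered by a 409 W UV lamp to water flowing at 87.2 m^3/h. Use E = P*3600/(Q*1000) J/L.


Energy delivered per hour = 409 W * 3600 s = 1472400 J/h
Volume treated per hour = 87.2 m^3/h * 1000 = 87200 L/h
dose = 1472400 / 87200 = 16.8853 J/L

16.8853 J/L


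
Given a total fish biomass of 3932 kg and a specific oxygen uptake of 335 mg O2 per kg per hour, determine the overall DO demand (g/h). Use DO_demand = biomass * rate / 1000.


Total O2 consumption (mg/h) = 3932 kg * 335 mg/(kg*h) = 1317220 mg/h
Convert to g/h: 1317220 / 1000 = 1317.22 g/h

1317.22 g/h


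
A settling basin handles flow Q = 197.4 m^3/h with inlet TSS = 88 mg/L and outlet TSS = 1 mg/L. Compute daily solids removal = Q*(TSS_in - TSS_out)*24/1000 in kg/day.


Concentration drop: TSS_in - TSS_out = 88 - 1 = 87 mg/L
Hourly solids removed = Q * dTSS = 197.4 m^3/h * 87 mg/L = 17173.8 g/h  (m^3/h * mg/L = g/h)
Daily solids removed = 17173.8 * 24 = 412171.2 g/day
Convert g to kg: 412171.2 / 1000 = 412.1712 kg/day

412.1712 kg/day


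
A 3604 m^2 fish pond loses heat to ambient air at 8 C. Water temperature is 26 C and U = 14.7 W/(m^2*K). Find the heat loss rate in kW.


Temperature difference dT = 26 - 8 = 18 K
Heat loss (W) = U * A * dT = 14.7 * 3604 * 18 = 953618.4 W
Convert to kW: 953618.4 / 1000 = 953.6184 kW

953.6184 kW


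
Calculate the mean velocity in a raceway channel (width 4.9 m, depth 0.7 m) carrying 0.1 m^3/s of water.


Cross-sectional area = W * d = 4.9 * 0.7 = 3.43 m^2
Velocity = Q / A = 0.1 / 3.43 = 0.0291545 m/s

0.0291545 m/s


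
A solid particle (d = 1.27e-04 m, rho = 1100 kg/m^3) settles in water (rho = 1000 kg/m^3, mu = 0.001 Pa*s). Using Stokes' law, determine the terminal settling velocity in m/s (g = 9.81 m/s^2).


Density difference: rho_p - rho_f = 1100 - 1000 = 100 kg/m^3
d^2 = (1.27e-04)^2 = 1.6129e-08 m^2
Numerator = (rho_p - rho_f) * g * d^2 = 100 * 9.81 * 1.6129e-08 = 1.5822549e-05
Denominator = 18 * mu = 18 * 0.001 = 0.018
v_s = 1.5822549e-05 / 0.018 = 8.7903e-04 m/s
Check: Re = rho_f * v_s * d / mu = 1000 * 8.7903e-04 * 1.27e-04 / 0.001 = 0.112 < 1, so Stokes' law applies.

8.7903e-04 m/s


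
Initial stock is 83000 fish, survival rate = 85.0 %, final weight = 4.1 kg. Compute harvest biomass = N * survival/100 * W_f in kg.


Survivors = 83000 * 85.0/100 = 70550 fish
Harvest biomass = survivors * W_f = 70550 * 4.1 = 289255 kg

289255 kg


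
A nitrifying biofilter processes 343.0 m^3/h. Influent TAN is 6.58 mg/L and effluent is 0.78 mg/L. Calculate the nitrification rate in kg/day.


Concentration drop: TAN_in - TAN_out = 6.58 - 0.78 = 5.8 mg/L
Hourly TAN removed = Q * dTAN = 343.0 m^3/h * 5.8 mg/L = 1989.4 g/h  (m^3/h * mg/L = g/h)
Daily TAN removed = 1989.4 * 24 = 47745.6 g/day
Convert to kg/day: 47745.6 / 1000 = 47.7456 kg/day

47.7456 kg/day


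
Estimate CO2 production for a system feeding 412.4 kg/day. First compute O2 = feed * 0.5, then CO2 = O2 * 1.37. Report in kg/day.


O2 = 412.4 * 0.5 = 206.2
CO2 = 206.2 * 1.37 = 282.494

282.494 kg/day


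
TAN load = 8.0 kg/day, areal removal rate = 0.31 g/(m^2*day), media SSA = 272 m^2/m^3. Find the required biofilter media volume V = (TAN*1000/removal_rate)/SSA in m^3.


A = 8.0*1000 / 0.31 = 25806.452 m^2
V = 25806.452 / 272 = 94.8767

94.8767 m^3


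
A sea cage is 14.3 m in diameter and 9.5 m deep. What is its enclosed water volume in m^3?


r = d/2 = 14.3/2 = 7.15 m
Base area = pi*r^2 = pi*7.15^2 = 160.60607 m^2
Volume = 160.60607 * 9.5 = 1525.76 m^3

1525.76 m^3


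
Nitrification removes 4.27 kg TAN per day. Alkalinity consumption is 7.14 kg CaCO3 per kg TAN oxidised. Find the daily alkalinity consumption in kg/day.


Alkalinity factor: 7.14 kg CaCO3 consumed per kg TAN nitrified
alk = 4.27 kg TAN * 7.14 = 30.4878 kg CaCO3/day

30.4878 kg CaCO3/day


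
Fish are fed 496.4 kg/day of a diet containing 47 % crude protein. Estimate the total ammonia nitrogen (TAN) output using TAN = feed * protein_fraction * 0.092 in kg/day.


Protein in feed = 496.4 * 47/100 = 233.308 kg/day
TAN = protein * 0.092 = 233.308 * 0.092 = 21.464336 kg/day

21.464336 kg/day


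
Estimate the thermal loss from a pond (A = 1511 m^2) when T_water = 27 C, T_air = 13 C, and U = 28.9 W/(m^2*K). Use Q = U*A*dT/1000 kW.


Temperature difference dT = 27 - 13 = 14 K
Heat loss (W) = U * A * dT = 28.9 * 1511 * 14 = 611350.6 W
Convert to kW: 611350.6 / 1000 = 611.3506 kW

611.3506 kW


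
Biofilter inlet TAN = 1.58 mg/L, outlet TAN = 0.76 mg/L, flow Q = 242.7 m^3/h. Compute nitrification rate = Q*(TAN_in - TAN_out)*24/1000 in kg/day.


Concentration drop: TAN_in - TAN_out = 1.58 - 0.76 = 0.82 mg/L
Hourly TAN removed = Q * dTAN = 242.7 m^3/h * 0.82 mg/L = 199.014 g/h  (m^3/h * mg/L = g/h)
Daily TAN removed = 199.014 * 24 = 4776.336 g/day
Convert to kg/day: 4776.336 / 1000 = 4.776336 kg/day

4.776336 kg/day


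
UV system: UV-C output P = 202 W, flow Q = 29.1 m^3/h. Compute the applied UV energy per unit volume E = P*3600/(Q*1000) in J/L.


Energy delivered per hour = 202 W * 3600 s = 727200 J/h
Volume treated per hour = 29.1 m^3/h * 1000 = 29100 L/h
dose = 727200 / 29100 = 24.9897 J/L

24.9897 J/L


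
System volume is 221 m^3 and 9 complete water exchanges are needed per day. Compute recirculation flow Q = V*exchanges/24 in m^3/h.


Daily recirculation volume = 221 m^3 * 9 = 1989 m^3/day
Flow rate Q = daily volume / 24 h = 1989 / 24 = 82.875 m^3/h

82.875 m^3/h


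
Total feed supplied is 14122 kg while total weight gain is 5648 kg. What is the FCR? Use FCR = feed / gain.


FCR = feed consumed / weight gained
FCR = 14122 kg / 5648 kg = 2.50035

2.50035


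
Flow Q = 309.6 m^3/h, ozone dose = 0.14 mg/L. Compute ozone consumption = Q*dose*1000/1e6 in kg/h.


O3 demand (mg/h) = Q * dose * 1000 = 309.6 * 0.14 * 1000 = 43344 mg/h
Convert mg to kg: 43344 / 1e6 = 0.043344 kg/h

0.043344 kg/h


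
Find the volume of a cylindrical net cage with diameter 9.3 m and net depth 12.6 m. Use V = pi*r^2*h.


r = d/2 = 9.3/2 = 4.65 m
Base area = pi*r^2 = pi*4.65^2 = 67.929087 m^2
Volume = 67.929087 * 12.6 = 855.906 m^3

855.906 m^3


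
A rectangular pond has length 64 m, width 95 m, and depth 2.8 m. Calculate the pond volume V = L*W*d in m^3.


Base area = L * W = 64 * 95 = 6080 m^2
Volume = area * depth = 6080 * 2.8 = 17024 m^3

17024 m^3


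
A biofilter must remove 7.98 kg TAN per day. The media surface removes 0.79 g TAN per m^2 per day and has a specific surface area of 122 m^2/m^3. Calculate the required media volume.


A = 7.98*1000 / 0.79 = 10101.266 m^2
V = 10101.266 / 122 = 82.7973

82.7973 m^3


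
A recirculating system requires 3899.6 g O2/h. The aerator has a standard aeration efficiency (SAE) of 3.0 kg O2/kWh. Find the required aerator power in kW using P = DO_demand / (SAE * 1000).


SAE in g O2/kWh = 3.0 * 1000 = 3000 g/kWh
P = DO_demand / SAE_g = 3899.6 / 3000 = 1.29987 kW

1.29987 kW


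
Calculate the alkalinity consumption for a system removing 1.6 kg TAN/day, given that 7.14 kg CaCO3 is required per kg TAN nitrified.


Alkalinity factor: 7.14 kg CaCO3 consumed per kg TAN nitrified
alk = 1.6 kg TAN * 7.14 = 11.424 kg CaCO3/day

11.424 kg CaCO3/day


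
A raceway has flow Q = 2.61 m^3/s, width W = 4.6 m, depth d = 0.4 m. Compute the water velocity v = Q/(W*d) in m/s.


Cross-sectional area = W * d = 4.6 * 0.4 = 1.84 m^2
Velocity = Q / A = 2.61 / 1.84 = 1.41848 m/s

1.41848 m/s


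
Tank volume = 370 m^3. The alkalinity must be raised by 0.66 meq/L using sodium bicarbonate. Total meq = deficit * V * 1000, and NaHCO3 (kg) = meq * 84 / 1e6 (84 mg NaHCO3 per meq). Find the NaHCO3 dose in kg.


Tank volume in L = 370 m^3 * 1000 = 370000 L
Total meq required = 0.66 meq/L * 370000 L = 244200 meq
NaHCO3 mass = 244200 meq * 84 mg/meq / 1e6 = 20.5128 kg

20.5128 kg


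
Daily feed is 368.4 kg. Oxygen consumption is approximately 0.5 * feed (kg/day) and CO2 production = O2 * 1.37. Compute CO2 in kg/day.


O2 = 368.4 * 0.5 = 184.2
CO2 = 184.2 * 1.37 = 252.354

252.354 kg/day


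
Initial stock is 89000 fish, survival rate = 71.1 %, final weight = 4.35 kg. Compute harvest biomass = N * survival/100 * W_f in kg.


Survivors = 89000 * 71.1/100 = 63279 fish
Harvest biomass = survivors * W_f = 63279 * 4.35 = 275263.65 kg

275263.65 kg


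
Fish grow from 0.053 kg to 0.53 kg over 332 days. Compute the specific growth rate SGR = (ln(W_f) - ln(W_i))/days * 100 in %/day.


ln(W_f) = ln(0.53) = -0.63487827
ln(W_i) = ln(0.053) = -2.9374634
ln(W_f) - ln(W_i) = -0.63487827 - -2.9374634 = 2.3025851
SGR = 2.3025851 / 332 * 100 = 0.69355 %/day

0.69355 %/day


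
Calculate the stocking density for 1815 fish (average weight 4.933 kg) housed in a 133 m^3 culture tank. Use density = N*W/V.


Total biomass = 1815 fish * 4.933 kg = 8953.395 kg
Density = total biomass / volume = 8953.395 / 133 = 67.3188 kg/m^3

67.3188 kg/m^3


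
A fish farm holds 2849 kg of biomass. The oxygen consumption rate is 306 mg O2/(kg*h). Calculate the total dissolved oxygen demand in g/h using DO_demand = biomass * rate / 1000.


Total O2 consumption (mg/h) = 2849 kg * 306 mg/(kg*h) = 871794 mg/h
Convert to g/h: 871794 / 1000 = 871.794 g/h

871.794 g/h


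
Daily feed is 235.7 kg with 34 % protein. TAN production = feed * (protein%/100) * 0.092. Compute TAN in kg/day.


Protein in feed = 235.7 * 34/100 = 80.138 kg/day
TAN = protein * 0.092 = 80.138 * 0.092 = 7.372696 kg/day

7.372696 kg/day


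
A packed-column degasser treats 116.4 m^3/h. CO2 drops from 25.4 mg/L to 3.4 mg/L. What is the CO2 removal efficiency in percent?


CO2_out / CO2_in = 3.4 / 25.4 = 0.13385827
Fraction remaining = 0.13385827
efficiency = (1 - 0.13385827) * 100 = 86.6142 %

86.6142 %


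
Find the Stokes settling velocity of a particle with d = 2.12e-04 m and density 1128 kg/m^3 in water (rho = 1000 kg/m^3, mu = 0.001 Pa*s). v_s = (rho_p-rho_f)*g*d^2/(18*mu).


Density difference: rho_p - rho_f = 1128 - 1000 = 128 kg/m^3
d^2 = (2.12e-04)^2 = 4.4944e-08 m^2
Numerator = (rho_p - rho_f) * g * d^2 = 128 * 9.81 * 4.4944e-08 = 5.6435282e-05
Denominator = 18 * mu = 18 * 0.001 = 0.018
v_s = 5.6435282e-05 / 0.018 = 0.00313529 m/s
Check: Re = rho_f * v_s * d / mu = 1000 * 0.00313529 * 2.12e-04 / 0.001 = 0.665 < 1, so Stokes' law applies.

0.00313529 m/s


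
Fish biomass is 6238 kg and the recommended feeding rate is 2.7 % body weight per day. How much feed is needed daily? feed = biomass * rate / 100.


Feeding rate fraction = 2.7% / 100 = 0.027
Daily feed = 6238 kg * 0.027 = 168.426 kg/day

168.426 kg/day


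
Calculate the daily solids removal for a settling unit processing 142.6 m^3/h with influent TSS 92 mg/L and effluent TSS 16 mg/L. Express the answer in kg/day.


Concentration drop: TSS_in - TSS_out = 92 - 16 = 76 mg/L
Hourly solids removed = Q * dTSS = 142.6 m^3/h * 76 mg/L = 10837.6 g/h  (m^3/h * mg/L = g/h)
Daily solids removed = 10837.6 * 24 = 260102.4 g/day
Convert g to kg: 260102.4 / 1000 = 260.1024 kg/day

260.1024 kg/day


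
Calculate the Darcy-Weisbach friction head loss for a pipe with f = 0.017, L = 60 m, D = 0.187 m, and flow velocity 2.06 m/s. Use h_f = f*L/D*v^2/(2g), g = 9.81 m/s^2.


v^2 = 2.06^2 = 4.2436 m^2/s^2
L/D = 60/0.187 = 320.85561
h_f = f*(L/D)*v^2/(2g) = 0.017 * 320.85561 * 4.2436 / 19.62 = 1.17976 m

1.17976 m


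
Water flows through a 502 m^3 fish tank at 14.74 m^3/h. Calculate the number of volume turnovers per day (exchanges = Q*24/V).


Daily flow volume = 14.74 m^3/h * 24 h = 353.76 m^3/day
Exchanges = daily flow / tank volume = 353.76 / 502 = 0.704701 exchanges/day

0.704701 exchanges/day


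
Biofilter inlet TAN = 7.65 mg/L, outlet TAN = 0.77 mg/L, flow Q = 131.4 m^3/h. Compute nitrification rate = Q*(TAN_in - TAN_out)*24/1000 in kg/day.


Concentration drop: TAN_in - TAN_out = 7.65 - 0.77 = 6.88 mg/L
Hourly TAN removed = Q * dTAN = 131.4 m^3/h * 6.88 mg/L = 904.032 g/h  (m^3/h * mg/L = g/h)
Daily TAN removed = 904.032 * 24 = 21696.768 g/day
Convert to kg/day: 21696.768 / 1000 = 21.696768 kg/day

21.696768 kg/day


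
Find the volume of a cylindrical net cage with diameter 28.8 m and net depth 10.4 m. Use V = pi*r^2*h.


r = d/2 = 28.8/2 = 14.4 m
Base area = pi*r^2 = pi*14.4^2 = 651.44065 m^2
Volume = 651.44065 * 10.4 = 6774.98 m^3

6774.98 m^3


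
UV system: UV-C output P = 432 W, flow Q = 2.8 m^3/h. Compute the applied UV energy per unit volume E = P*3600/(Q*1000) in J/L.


Energy delivered per hour = 432 W * 3600 s = 1555200 J/h
Volume treated per hour = 2.8 m^3/h * 1000 = 2800 L/h
dose = 1555200 / 2800 = 555.429 J/L

555.429 J/L


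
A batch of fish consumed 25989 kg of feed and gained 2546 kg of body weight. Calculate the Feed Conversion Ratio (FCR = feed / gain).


FCR = feed consumed / weight gained
FCR = 25989 kg / 2546 kg = 10.2078

10.2078


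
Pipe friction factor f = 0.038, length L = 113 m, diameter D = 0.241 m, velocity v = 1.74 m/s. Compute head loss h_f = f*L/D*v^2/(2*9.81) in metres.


v^2 = 1.74^2 = 3.0276 m^2/s^2
L/D = 113/0.241 = 468.87967
h_f = f*(L/D)*v^2/(2g) = 0.038 * 468.87967 * 3.0276 / 19.62 = 2.74944 m

2.74944 m


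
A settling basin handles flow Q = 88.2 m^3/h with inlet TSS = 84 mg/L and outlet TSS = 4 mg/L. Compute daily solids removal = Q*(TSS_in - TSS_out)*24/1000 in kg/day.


Concentration drop: TSS_in - TSS_out = 84 - 4 = 80 mg/L
Hourly solids removed = Q * dTSS = 88.2 m^3/h * 80 mg/L = 7056 g/h  (m^3/h * mg/L = g/h)
Daily solids removed = 7056 * 24 = 169344 g/day
Convert g to kg: 169344 / 1000 = 169.344 kg/day

169.344 kg/day


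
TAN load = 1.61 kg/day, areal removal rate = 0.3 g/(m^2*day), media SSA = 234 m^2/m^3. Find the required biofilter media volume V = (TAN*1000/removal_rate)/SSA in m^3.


A = 1.61*1000 / 0.3 = 5366.6667 m^2
V = 5366.6667 / 234 = 22.9345

22.9345 m^3


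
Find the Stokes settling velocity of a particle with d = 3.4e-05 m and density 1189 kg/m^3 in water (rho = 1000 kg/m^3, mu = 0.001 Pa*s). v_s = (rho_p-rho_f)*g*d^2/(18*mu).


Density difference: rho_p - rho_f = 1189 - 1000 = 189 kg/m^3
d^2 = (3.4e-05)^2 = 1.156e-09 m^2
Numerator = (rho_p - rho_f) * g * d^2 = 189 * 9.81 * 1.156e-09 = 2.143328e-06
Denominator = 18 * mu = 18 * 0.001 = 0.018
v_s = 2.143328e-06 / 0.018 = 1.19074e-04 m/s
Check: Re = rho_f * v_s * d / mu = 1000 * 1.19074e-04 * 3.4e-05 / 0.001 = 0.00405 < 1, so Stokes' law applies.

1.19074e-04 m/s


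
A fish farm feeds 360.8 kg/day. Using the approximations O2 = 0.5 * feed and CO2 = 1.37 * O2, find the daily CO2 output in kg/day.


O2 = 360.8 * 0.5 = 180.4
CO2 = 180.4 * 1.37 = 247.148

247.148 kg/day


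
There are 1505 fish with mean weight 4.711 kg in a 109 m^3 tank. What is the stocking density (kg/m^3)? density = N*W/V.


Total biomass = 1505 fish * 4.711 kg = 7090.055 kg
Density = total biomass / volume = 7090.055 / 109 = 65.0464 kg/m^3

65.0464 kg/m^3


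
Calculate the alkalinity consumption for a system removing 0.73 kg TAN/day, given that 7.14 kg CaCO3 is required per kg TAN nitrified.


Alkalinity factor: 7.14 kg CaCO3 consumed per kg TAN nitrified
alk = 0.73 kg TAN * 7.14 = 5.2122 kg CaCO3/day

5.2122 kg CaCO3/day


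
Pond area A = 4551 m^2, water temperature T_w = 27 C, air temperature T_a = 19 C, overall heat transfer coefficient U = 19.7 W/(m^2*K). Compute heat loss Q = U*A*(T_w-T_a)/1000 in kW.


Temperature difference dT = 27 - 19 = 8 K
Heat loss (W) = U * A * dT = 19.7 * 4551 * 8 = 717237.6 W
Convert to kW: 717237.6 / 1000 = 717.2376 kW

717.2376 kW


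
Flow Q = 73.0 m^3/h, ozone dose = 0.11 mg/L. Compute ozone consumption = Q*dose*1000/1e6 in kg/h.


O3 demand (mg/h) = Q * dose * 1000 = 73.0 * 0.11 * 1000 = 8030 mg/h
Convert mg to kg: 8030 / 1e6 = 0.00803 kg/h

0.00803 kg/h


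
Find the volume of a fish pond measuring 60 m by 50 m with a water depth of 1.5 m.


Base area = L * W = 60 * 50 = 3000 m^2
Volume = area * depth = 3000 * 1.5 = 4500 m^3

4500 m^3


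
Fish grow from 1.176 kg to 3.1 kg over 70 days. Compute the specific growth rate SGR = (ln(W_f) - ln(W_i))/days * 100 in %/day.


ln(W_f) = ln(3.1) = 1.1314021
ln(W_i) = ln(1.176) = 0.16211885
ln(W_f) - ln(W_i) = 1.1314021 - 0.16211885 = 0.96928325
SGR = 0.96928325 / 70 * 100 = 1.38469 %/day

1.38469 %/day


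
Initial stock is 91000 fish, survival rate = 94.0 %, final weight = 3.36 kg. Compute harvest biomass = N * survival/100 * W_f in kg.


Survivors = 91000 * 94.0/100 = 85540 fish
Harvest biomass = survivors * W_f = 85540 * 3.36 = 287414.4 kg

287414.4 kg


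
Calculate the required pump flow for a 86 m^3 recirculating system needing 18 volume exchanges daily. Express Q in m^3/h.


Daily recirculation volume = 86 m^3 * 18 = 1548 m^3/day
Flow rate Q = daily volume / 24 h = 1548 / 24 = 64.5 m^3/h

64.5 m^3/h


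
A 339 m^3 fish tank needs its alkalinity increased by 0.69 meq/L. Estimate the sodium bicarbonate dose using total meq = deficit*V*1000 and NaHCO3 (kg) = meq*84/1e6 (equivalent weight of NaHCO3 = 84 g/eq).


Tank volume in L = 339 m^3 * 1000 = 339000 L
Total meq required = 0.69 meq/L * 339000 L = 233910 meq
NaHCO3 mass = 233910 meq * 84 mg/meq / 1e6 = 19.6484 kg

19.6484 kg


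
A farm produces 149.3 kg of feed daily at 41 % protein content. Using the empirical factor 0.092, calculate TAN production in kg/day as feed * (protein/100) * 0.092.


Protein in feed = 149.3 * 41/100 = 61.213 kg/day
TAN = protein * 0.092 = 61.213 * 0.092 = 5.631596 kg/day

5.631596 kg/day


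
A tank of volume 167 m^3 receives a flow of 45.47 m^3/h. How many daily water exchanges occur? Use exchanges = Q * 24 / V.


Daily flow volume = 45.47 m^3/h * 24 h = 1091.28 m^3/day
Exchanges = daily flow / tank volume = 1091.28 / 167 = 6.53461 exchanges/day

6.53461 exchanges/day


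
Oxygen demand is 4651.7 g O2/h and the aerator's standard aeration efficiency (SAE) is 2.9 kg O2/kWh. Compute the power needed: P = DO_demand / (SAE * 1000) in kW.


SAE in g O2/kWh = 2.9 * 1000 = 2900 g/kWh
P = DO_demand / SAE_g = 4651.7 / 2900 = 1.60403 kW

1.60403 kW


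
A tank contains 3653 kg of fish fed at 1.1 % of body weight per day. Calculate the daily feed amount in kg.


Feeding rate fraction = 1.1% / 100 = 0.011
Daily feed = 3653 kg * 0.011 = 40.183 kg/day

40.183 kg/day


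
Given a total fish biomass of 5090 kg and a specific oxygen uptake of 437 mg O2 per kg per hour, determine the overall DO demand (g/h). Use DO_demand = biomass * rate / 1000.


Total O2 consumption (mg/h) = 5090 kg * 437 mg/(kg*h) = 2224330 mg/h
Convert to g/h: 2224330 / 1000 = 2224.33 g/h

2224.33 g/h


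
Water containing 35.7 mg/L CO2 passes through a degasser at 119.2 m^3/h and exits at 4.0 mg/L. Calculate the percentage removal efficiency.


CO2_out / CO2_in = 4.0 / 35.7 = 0.11204482
Fraction remaining = 0.11204482
efficiency = (1 - 0.11204482) * 100 = 88.7955 %

88.7955 %


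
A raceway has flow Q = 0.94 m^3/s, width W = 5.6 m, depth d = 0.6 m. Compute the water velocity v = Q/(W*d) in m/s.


Cross-sectional area = W * d = 5.6 * 0.6 = 3.36 m^2
Velocity = Q / A = 0.94 / 3.36 = 0.279762 m/s

0.279762 m/s


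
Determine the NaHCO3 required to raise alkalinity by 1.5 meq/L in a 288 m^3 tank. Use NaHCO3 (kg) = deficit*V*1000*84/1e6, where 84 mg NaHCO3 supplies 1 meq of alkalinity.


Tank volume in L = 288 m^3 * 1000 = 288000 L
Total meq required = 1.5 meq/L * 288000 L = 432000 meq
NaHCO3 mass = 432000 meq * 84 mg/meq / 1e6 = 36.288 kg

36.288 kg


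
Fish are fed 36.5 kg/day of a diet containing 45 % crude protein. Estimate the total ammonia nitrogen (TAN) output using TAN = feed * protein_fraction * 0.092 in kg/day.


Protein in feed = 36.5 * 45/100 = 16.425 kg/day
TAN = protein * 0.092 = 16.425 * 0.092 = 1.5111 kg/day

1.5111 kg/day


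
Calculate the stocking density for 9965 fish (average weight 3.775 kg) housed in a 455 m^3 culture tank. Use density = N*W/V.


Total biomass = 9965 fish * 3.775 kg = 37617.875 kg
Density = total biomass / volume = 37617.875 / 455 = 82.6766 kg/m^3

82.6766 kg/m^3


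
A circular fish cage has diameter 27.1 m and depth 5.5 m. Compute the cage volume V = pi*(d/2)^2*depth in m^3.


r = d/2 = 27.1/2 = 13.55 m
Base area = pi*r^2 = pi*13.55^2 = 576.80427 m^2
Volume = 576.80427 * 5.5 = 3172.42 m^3

3172.42 m^3


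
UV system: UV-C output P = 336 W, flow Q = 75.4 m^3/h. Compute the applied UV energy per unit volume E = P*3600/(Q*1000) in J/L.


Energy delivered per hour = 336 W * 3600 s = 1209600 J/h
Volume treated per hour = 75.4 m^3/h * 1000 = 75400 L/h
dose = 1209600 / 75400 = 16.0424 J/L

16.0424 J/L


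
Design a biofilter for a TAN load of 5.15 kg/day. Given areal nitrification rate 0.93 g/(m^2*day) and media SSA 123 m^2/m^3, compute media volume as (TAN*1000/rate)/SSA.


A = 5.15*1000 / 0.93 = 5537.6344 m^2
V = 5537.6344 / 123 = 45.0214

45.0214 m^3


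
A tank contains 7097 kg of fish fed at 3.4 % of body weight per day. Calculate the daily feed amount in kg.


Feeding rate fraction = 3.4% / 100 = 0.034
Daily feed = 7097 kg * 0.034 = 241.298 kg/day

241.298 kg/day


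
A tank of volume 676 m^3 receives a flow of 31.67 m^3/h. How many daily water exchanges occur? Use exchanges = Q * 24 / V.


Daily flow volume = 31.67 m^3/h * 24 h = 760.08 m^3/day
Exchanges = daily flow / tank volume = 760.08 / 676 = 1.12438 exchanges/day

1.12438 exchanges/day


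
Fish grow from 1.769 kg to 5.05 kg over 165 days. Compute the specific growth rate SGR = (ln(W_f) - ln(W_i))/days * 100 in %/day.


ln(W_f) = ln(5.05) = 1.6193882
ln(W_i) = ln(1.769) = 0.57041442
ln(W_f) - ln(W_i) = 1.6193882 - 0.57041442 = 1.0489738
SGR = 1.0489738 / 165 * 100 = 0.635742 %/day

0.635742 %/day


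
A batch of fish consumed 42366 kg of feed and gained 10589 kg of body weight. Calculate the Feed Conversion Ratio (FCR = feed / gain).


FCR = feed consumed / weight gained
FCR = 42366 kg / 10589 kg = 4.00094

4.00094


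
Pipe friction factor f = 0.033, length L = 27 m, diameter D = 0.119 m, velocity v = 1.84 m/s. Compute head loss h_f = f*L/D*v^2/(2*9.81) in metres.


v^2 = 1.84^2 = 3.3856 m^2/s^2
L/D = 27/0.119 = 226.89076
h_f = f*(L/D)*v^2/(2g) = 0.033 * 226.89076 * 3.3856 / 19.62 = 1.29201 m

1.29201 m


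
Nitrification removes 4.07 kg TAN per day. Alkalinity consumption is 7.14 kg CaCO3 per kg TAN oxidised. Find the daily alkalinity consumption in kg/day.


Alkalinity factor: 7.14 kg CaCO3 consumed per kg TAN nitrified
alk = 4.07 kg TAN * 7.14 = 29.0598 kg CaCO3/day

29.0598 kg CaCO3/day


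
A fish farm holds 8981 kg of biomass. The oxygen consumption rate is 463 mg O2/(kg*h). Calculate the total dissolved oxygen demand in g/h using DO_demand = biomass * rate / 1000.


Total O2 consumption (mg/h) = 8981 kg * 463 mg/(kg*h) = 4158203 mg/h
Convert to g/h: 4158203 / 1000 = 4158.203 g/h

4158.203 g/h


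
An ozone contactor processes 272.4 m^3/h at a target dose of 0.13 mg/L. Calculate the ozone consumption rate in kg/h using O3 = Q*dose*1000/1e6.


O3 demand (mg/h) = Q * dose * 1000 = 272.4 * 0.13 * 1000 = 35412 mg/h
Convert mg to kg: 35412 / 1e6 = 0.035412 kg/h

0.035412 kg/h


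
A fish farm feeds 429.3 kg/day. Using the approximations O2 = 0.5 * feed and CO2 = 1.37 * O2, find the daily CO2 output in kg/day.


O2 = 429.3 * 0.5 = 214.65
CO2 = 214.65 * 1.37 = 294.0705

294.0705 kg/day


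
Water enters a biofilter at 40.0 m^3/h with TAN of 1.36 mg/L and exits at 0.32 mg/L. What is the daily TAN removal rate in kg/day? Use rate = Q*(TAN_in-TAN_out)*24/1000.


Concentration drop: TAN_in - TAN_out = 1.36 - 0.32 = 1.04 mg/L
Hourly TAN removed = Q * dTAN = 40.0 m^3/h * 1.04 mg/L = 41.6 g/h  (m^3/h * mg/L = g/h)
Daily TAN removed = 41.6 * 24 = 998.4 g/day
Convert to kg/day: 998.4 / 1000 = 0.9984 kg/day

0.9984 kg/day


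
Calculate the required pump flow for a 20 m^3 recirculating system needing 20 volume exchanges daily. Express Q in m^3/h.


Daily recirculation volume = 20 m^3 * 20 = 400 m^3/day
Flow rate Q = daily volume / 24 h = 400 / 24 = 16.6667 m^3/h

16.6667 m^3/h


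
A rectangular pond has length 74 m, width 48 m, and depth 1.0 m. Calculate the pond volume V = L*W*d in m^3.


Base area = L * W = 74 * 48 = 3552 m^2
Volume = area * depth = 3552 * 1.0 = 3552 m^3

3552 m^3


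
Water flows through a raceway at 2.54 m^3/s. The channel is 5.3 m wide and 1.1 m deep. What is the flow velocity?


Cross-sectional area = W * d = 5.3 * 1.1 = 5.83 m^2
Velocity = Q / A = 2.54 / 5.83 = 0.435678 m/s

0.435678 m/s


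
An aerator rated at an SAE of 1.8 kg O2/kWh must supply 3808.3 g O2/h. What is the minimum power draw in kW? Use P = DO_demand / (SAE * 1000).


SAE in g O2/kWh = 1.8 * 1000 = 1800 g/kWh
P = DO_demand / SAE_g = 3808.3 / 1800 = 2.11572 kW

2.11572 kW


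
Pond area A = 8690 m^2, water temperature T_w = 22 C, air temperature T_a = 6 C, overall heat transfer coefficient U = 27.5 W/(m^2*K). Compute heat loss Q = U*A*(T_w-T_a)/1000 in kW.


Temperature difference dT = 22 - 6 = 16 K
Heat loss (W) = U * A * dT = 27.5 * 8690 * 16 = 3823600 W
Convert to kW: 3823600 / 1000 = 3823.6 kW

3823.6 kW


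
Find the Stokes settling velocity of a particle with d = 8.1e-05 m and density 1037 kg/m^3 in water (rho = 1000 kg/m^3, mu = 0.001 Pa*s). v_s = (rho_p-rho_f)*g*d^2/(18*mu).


Density difference: rho_p - rho_f = 1037 - 1000 = 37 kg/m^3
d^2 = (8.1e-05)^2 = 6.561e-09 m^2
Numerator = (rho_p - rho_f) * g * d^2 = 37 * 9.81 * 6.561e-09 = 2.3814462e-06
Denominator = 18 * mu = 18 * 0.001 = 0.018
v_s = 2.3814462e-06 / 0.018 = 1.32303e-04 m/s
Check: Re = rho_f * v_s * d / mu = 1000 * 1.32303e-04 * 8.1e-05 / 0.001 = 0.0107 < 1, so Stokes' law applies.

1.32303e-04 m/s


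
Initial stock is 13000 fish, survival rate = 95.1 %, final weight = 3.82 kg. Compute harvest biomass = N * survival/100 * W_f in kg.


Survivors = 13000 * 95.1/100 = 12363 fish
Harvest biomass = survivors * W_f = 12363 * 3.82 = 47226.66 kg

47226.66 kg


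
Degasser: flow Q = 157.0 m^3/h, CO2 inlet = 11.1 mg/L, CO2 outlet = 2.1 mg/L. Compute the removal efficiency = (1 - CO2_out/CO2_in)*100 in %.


CO2_out / CO2_in = 2.1 / 11.1 = 0.18918919
Fraction remaining = 0.18918919
efficiency = (1 - 0.18918919) * 100 = 81.0811 %

81.0811 %


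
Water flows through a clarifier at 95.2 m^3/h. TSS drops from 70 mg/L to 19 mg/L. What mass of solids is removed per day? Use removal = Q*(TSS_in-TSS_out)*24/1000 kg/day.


Concentration drop: TSS_in - TSS_out = 70 - 19 = 51 mg/L
Hourly solids removed = Q * dTSS = 95.2 m^3/h * 51 mg/L = 4855.2 g/h  (m^3/h * mg/L = g/h)
Daily solids removed = 4855.2 * 24 = 116524.8 g/day
Convert g to kg: 116524.8 / 1000 = 116.5248 kg/day

116.5248 kg/day


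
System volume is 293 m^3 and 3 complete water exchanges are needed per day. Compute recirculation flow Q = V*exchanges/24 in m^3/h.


Daily recirculation volume = 293 m^3 * 3 = 879 m^3/day
Flow rate Q = daily volume / 24 h = 879 / 24 = 36.625 m^3/h

36.625 m^3/h


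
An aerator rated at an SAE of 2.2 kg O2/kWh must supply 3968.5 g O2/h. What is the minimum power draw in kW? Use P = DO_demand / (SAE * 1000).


SAE in g O2/kWh = 2.2 * 1000 = 2200 g/kWh
P = DO_demand / SAE_g = 3968.5 / 2200 = 1.80386 kW

1.80386 kW


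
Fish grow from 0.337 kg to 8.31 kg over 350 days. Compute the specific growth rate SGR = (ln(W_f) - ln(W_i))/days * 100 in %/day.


ln(W_f) = ln(8.31) = 2.1174596
ln(W_i) = ln(0.337) = -1.0876723
ln(W_f) - ln(W_i) = 2.1174596 - -1.0876723 = 3.2051319
SGR = 3.2051319 / 350 * 100 = 0.915752 %/day

0.915752 %/day


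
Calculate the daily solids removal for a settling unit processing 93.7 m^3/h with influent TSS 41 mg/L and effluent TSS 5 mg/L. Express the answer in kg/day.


Concentration drop: TSS_in - TSS_out = 41 - 5 = 36 mg/L
Hourly solids removed = Q * dTSS = 93.7 m^3/h * 36 mg/L = 3373.2 g/h  (m^3/h * mg/L = g/h)
Daily solids removed = 3373.2 * 24 = 80956.8 g/day
Convert g to kg: 80956.8 / 1000 = 80.9568 kg/day

80.9568 kg/day


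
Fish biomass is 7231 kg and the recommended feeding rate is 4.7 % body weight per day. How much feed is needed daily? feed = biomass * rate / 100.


Feeding rate fraction = 4.7% / 100 = 0.047
Daily feed = 7231 kg * 0.047 = 339.857 kg/day

339.857 kg/day


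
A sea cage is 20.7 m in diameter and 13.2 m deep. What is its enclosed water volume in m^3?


r = d/2 = 20.7/2 = 10.35 m
Base area = pi*r^2 = pi*10.35^2 = 336.53526 m^2
Volume = 336.53526 * 13.2 = 4442.27 m^3

4442.27 m^3


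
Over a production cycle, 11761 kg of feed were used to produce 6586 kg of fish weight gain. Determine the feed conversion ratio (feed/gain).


FCR = feed consumed / weight gained
FCR = 11761 kg / 6586 kg = 1.78576

1.78576


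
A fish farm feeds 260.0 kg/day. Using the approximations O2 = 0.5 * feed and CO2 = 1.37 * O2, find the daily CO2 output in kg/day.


O2 = 260.0 * 0.5 = 130
CO2 = 130 * 1.37 = 178.1

178.1 kg/day


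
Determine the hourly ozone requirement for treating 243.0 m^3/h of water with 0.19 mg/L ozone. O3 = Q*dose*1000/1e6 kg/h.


O3 demand (mg/h) = Q * dose * 1000 = 243.0 * 0.19 * 1000 = 46170 mg/h
Convert mg to kg: 46170 / 1e6 = 0.04617 kg/h

0.04617 kg/h


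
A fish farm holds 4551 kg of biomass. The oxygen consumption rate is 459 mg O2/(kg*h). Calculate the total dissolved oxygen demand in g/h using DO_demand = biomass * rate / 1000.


Total O2 consumption (mg/h) = 4551 kg * 459 mg/(kg*h) = 2088909 mg/h
Convert to g/h: 2088909 / 1000 = 2088.909 g/h

2088.909 g/h


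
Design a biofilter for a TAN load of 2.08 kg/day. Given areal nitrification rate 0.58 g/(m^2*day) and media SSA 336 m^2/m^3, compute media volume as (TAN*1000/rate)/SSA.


A = 2.08*1000 / 0.58 = 3586.2069 m^2
V = 3586.2069 / 336 = 10.6732

10.6732 m^3


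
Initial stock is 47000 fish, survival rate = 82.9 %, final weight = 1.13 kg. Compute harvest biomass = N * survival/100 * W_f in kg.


Survivors = 47000 * 82.9/100 = 38963 fish
Harvest biomass = survivors * W_f = 38963 * 1.13 = 44028.19 kg

44028.19 kg


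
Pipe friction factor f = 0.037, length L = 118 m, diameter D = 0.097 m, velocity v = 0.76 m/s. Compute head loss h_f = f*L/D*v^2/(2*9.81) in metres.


v^2 = 0.76^2 = 0.5776 m^2/s^2
L/D = 118/0.097 = 1216.4948
h_f = f*(L/D)*v^2/(2g) = 0.037 * 1216.4948 * 0.5776 / 19.62 = 1.32507 m

1.32507 m


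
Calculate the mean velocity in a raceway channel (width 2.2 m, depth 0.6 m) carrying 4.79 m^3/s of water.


Cross-sectional area = W * d = 2.2 * 0.6 = 1.32 m^2
Velocity = Q / A = 4.79 / 1.32 = 3.62879 m/s

3.62879 m/s


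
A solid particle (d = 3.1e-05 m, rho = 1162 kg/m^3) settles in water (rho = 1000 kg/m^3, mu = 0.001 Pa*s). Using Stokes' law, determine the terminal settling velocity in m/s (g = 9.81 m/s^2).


Density difference: rho_p - rho_f = 1162 - 1000 = 162 kg/m^3
d^2 = (3.1e-05)^2 = 9.61e-10 m^2
Numerator = (rho_p - rho_f) * g * d^2 = 162 * 9.81 * 9.61e-10 = 1.5272404e-06
Denominator = 18 * mu = 18 * 0.001 = 0.018
v_s = 1.5272404e-06 / 0.018 = 8.48467e-05 m/s
Check: Re = rho_f * v_s * d / mu = 1000 * 8.48467e-05 * 3.1e-05 / 0.001 = 0.00263 < 1, so Stokes' law applies.

8.48467e-05 m/s


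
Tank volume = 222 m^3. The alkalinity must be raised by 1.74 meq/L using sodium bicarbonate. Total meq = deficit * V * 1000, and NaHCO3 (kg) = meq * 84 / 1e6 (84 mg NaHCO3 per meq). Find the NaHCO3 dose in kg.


Tank volume in L = 222 m^3 * 1000 = 222000 L
Total meq required = 1.74 meq/L * 222000 L = 386280 meq
NaHCO3 mass = 386280 meq * 84 mg/meq / 1e6 = 32.4475 kg

32.4475 kg


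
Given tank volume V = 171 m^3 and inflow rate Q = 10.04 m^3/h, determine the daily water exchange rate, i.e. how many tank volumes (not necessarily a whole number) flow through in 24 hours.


Daily flow volume = 10.04 m^3/h * 24 h = 240.96 m^3/day
Exchanges = daily flow / tank volume = 240.96 / 171 = 1.40912 exchanges/day

1.40912 exchanges/day


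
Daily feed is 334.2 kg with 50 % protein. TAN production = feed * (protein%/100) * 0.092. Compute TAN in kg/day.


Protein in feed = 334.2 * 50/100 = 167.1 kg/day
TAN = protein * 0.092 = 167.1 * 0.092 = 15.3732 kg/day

15.3732 kg/day


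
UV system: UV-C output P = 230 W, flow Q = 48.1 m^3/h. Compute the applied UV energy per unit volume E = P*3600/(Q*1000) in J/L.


Energy delivered per hour = 230 W * 3600 s = 828000 J/h
Volume treated per hour = 48.1 m^3/h * 1000 = 48100 L/h
dose = 828000 / 48100 = 17.2141 J/L

17.2141 J/L


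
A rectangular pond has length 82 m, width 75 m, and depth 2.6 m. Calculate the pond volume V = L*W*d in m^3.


Base area = L * W = 82 * 75 = 6150 m^2
Volume = area * depth = 6150 * 2.6 = 15990 m^3

15990 m^3


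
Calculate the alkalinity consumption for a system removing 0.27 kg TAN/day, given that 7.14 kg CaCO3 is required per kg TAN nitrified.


Alkalinity factor: 7.14 kg CaCO3 consumed per kg TAN nitrified
alk = 0.27 kg TAN * 7.14 = 1.9278 kg CaCO3/day

1.9278 kg CaCO3/day
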